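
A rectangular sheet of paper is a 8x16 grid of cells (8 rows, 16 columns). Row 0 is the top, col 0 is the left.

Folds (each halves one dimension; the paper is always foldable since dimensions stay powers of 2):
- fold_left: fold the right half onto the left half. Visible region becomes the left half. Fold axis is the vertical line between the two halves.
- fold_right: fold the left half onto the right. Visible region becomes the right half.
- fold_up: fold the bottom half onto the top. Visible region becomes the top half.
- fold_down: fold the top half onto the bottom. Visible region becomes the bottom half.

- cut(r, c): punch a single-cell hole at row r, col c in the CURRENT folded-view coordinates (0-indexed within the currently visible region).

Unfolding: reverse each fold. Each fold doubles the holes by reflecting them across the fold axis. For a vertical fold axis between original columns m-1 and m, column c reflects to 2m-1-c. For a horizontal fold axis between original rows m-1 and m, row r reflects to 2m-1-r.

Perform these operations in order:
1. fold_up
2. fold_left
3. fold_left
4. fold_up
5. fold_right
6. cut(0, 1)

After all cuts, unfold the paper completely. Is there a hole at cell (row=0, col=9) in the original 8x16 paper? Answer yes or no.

Answer: no

Derivation:
Op 1 fold_up: fold axis h@4; visible region now rows[0,4) x cols[0,16) = 4x16
Op 2 fold_left: fold axis v@8; visible region now rows[0,4) x cols[0,8) = 4x8
Op 3 fold_left: fold axis v@4; visible region now rows[0,4) x cols[0,4) = 4x4
Op 4 fold_up: fold axis h@2; visible region now rows[0,2) x cols[0,4) = 2x4
Op 5 fold_right: fold axis v@2; visible region now rows[0,2) x cols[2,4) = 2x2
Op 6 cut(0, 1): punch at orig (0,3); cuts so far [(0, 3)]; region rows[0,2) x cols[2,4) = 2x2
Unfold 1 (reflect across v@2): 2 holes -> [(0, 0), (0, 3)]
Unfold 2 (reflect across h@2): 4 holes -> [(0, 0), (0, 3), (3, 0), (3, 3)]
Unfold 3 (reflect across v@4): 8 holes -> [(0, 0), (0, 3), (0, 4), (0, 7), (3, 0), (3, 3), (3, 4), (3, 7)]
Unfold 4 (reflect across v@8): 16 holes -> [(0, 0), (0, 3), (0, 4), (0, 7), (0, 8), (0, 11), (0, 12), (0, 15), (3, 0), (3, 3), (3, 4), (3, 7), (3, 8), (3, 11), (3, 12), (3, 15)]
Unfold 5 (reflect across h@4): 32 holes -> [(0, 0), (0, 3), (0, 4), (0, 7), (0, 8), (0, 11), (0, 12), (0, 15), (3, 0), (3, 3), (3, 4), (3, 7), (3, 8), (3, 11), (3, 12), (3, 15), (4, 0), (4, 3), (4, 4), (4, 7), (4, 8), (4, 11), (4, 12), (4, 15), (7, 0), (7, 3), (7, 4), (7, 7), (7, 8), (7, 11), (7, 12), (7, 15)]
Holes: [(0, 0), (0, 3), (0, 4), (0, 7), (0, 8), (0, 11), (0, 12), (0, 15), (3, 0), (3, 3), (3, 4), (3, 7), (3, 8), (3, 11), (3, 12), (3, 15), (4, 0), (4, 3), (4, 4), (4, 7), (4, 8), (4, 11), (4, 12), (4, 15), (7, 0), (7, 3), (7, 4), (7, 7), (7, 8), (7, 11), (7, 12), (7, 15)]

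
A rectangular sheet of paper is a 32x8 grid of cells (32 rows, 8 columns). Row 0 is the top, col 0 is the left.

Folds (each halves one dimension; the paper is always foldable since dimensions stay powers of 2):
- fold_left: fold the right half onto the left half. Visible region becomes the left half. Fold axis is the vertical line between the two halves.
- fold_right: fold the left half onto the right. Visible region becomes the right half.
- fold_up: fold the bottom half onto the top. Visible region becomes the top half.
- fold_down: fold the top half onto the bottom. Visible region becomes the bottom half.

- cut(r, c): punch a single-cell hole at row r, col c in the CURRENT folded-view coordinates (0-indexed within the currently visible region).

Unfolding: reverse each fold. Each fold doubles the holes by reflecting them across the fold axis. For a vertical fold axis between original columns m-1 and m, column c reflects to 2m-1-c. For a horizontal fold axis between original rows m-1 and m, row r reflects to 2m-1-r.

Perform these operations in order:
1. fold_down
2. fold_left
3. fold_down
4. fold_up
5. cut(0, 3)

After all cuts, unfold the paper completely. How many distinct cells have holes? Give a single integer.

Answer: 16

Derivation:
Op 1 fold_down: fold axis h@16; visible region now rows[16,32) x cols[0,8) = 16x8
Op 2 fold_left: fold axis v@4; visible region now rows[16,32) x cols[0,4) = 16x4
Op 3 fold_down: fold axis h@24; visible region now rows[24,32) x cols[0,4) = 8x4
Op 4 fold_up: fold axis h@28; visible region now rows[24,28) x cols[0,4) = 4x4
Op 5 cut(0, 3): punch at orig (24,3); cuts so far [(24, 3)]; region rows[24,28) x cols[0,4) = 4x4
Unfold 1 (reflect across h@28): 2 holes -> [(24, 3), (31, 3)]
Unfold 2 (reflect across h@24): 4 holes -> [(16, 3), (23, 3), (24, 3), (31, 3)]
Unfold 3 (reflect across v@4): 8 holes -> [(16, 3), (16, 4), (23, 3), (23, 4), (24, 3), (24, 4), (31, 3), (31, 4)]
Unfold 4 (reflect across h@16): 16 holes -> [(0, 3), (0, 4), (7, 3), (7, 4), (8, 3), (8, 4), (15, 3), (15, 4), (16, 3), (16, 4), (23, 3), (23, 4), (24, 3), (24, 4), (31, 3), (31, 4)]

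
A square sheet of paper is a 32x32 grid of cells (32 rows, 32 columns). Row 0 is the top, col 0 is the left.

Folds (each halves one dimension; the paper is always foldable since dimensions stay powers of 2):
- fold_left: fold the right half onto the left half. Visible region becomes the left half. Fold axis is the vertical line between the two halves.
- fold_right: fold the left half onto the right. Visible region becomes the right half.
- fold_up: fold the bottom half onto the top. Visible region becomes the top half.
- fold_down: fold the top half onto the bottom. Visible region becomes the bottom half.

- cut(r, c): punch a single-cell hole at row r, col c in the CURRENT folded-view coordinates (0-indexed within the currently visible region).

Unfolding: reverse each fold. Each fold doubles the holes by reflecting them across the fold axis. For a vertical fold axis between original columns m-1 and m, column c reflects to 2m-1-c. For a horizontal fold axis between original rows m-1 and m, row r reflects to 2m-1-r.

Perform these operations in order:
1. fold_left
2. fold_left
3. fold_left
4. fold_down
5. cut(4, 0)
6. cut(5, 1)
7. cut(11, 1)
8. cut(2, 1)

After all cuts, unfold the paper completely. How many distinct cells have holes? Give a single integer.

Answer: 64

Derivation:
Op 1 fold_left: fold axis v@16; visible region now rows[0,32) x cols[0,16) = 32x16
Op 2 fold_left: fold axis v@8; visible region now rows[0,32) x cols[0,8) = 32x8
Op 3 fold_left: fold axis v@4; visible region now rows[0,32) x cols[0,4) = 32x4
Op 4 fold_down: fold axis h@16; visible region now rows[16,32) x cols[0,4) = 16x4
Op 5 cut(4, 0): punch at orig (20,0); cuts so far [(20, 0)]; region rows[16,32) x cols[0,4) = 16x4
Op 6 cut(5, 1): punch at orig (21,1); cuts so far [(20, 0), (21, 1)]; region rows[16,32) x cols[0,4) = 16x4
Op 7 cut(11, 1): punch at orig (27,1); cuts so far [(20, 0), (21, 1), (27, 1)]; region rows[16,32) x cols[0,4) = 16x4
Op 8 cut(2, 1): punch at orig (18,1); cuts so far [(18, 1), (20, 0), (21, 1), (27, 1)]; region rows[16,32) x cols[0,4) = 16x4
Unfold 1 (reflect across h@16): 8 holes -> [(4, 1), (10, 1), (11, 0), (13, 1), (18, 1), (20, 0), (21, 1), (27, 1)]
Unfold 2 (reflect across v@4): 16 holes -> [(4, 1), (4, 6), (10, 1), (10, 6), (11, 0), (11, 7), (13, 1), (13, 6), (18, 1), (18, 6), (20, 0), (20, 7), (21, 1), (21, 6), (27, 1), (27, 6)]
Unfold 3 (reflect across v@8): 32 holes -> [(4, 1), (4, 6), (4, 9), (4, 14), (10, 1), (10, 6), (10, 9), (10, 14), (11, 0), (11, 7), (11, 8), (11, 15), (13, 1), (13, 6), (13, 9), (13, 14), (18, 1), (18, 6), (18, 9), (18, 14), (20, 0), (20, 7), (20, 8), (20, 15), (21, 1), (21, 6), (21, 9), (21, 14), (27, 1), (27, 6), (27, 9), (27, 14)]
Unfold 4 (reflect across v@16): 64 holes -> [(4, 1), (4, 6), (4, 9), (4, 14), (4, 17), (4, 22), (4, 25), (4, 30), (10, 1), (10, 6), (10, 9), (10, 14), (10, 17), (10, 22), (10, 25), (10, 30), (11, 0), (11, 7), (11, 8), (11, 15), (11, 16), (11, 23), (11, 24), (11, 31), (13, 1), (13, 6), (13, 9), (13, 14), (13, 17), (13, 22), (13, 25), (13, 30), (18, 1), (18, 6), (18, 9), (18, 14), (18, 17), (18, 22), (18, 25), (18, 30), (20, 0), (20, 7), (20, 8), (20, 15), (20, 16), (20, 23), (20, 24), (20, 31), (21, 1), (21, 6), (21, 9), (21, 14), (21, 17), (21, 22), (21, 25), (21, 30), (27, 1), (27, 6), (27, 9), (27, 14), (27, 17), (27, 22), (27, 25), (27, 30)]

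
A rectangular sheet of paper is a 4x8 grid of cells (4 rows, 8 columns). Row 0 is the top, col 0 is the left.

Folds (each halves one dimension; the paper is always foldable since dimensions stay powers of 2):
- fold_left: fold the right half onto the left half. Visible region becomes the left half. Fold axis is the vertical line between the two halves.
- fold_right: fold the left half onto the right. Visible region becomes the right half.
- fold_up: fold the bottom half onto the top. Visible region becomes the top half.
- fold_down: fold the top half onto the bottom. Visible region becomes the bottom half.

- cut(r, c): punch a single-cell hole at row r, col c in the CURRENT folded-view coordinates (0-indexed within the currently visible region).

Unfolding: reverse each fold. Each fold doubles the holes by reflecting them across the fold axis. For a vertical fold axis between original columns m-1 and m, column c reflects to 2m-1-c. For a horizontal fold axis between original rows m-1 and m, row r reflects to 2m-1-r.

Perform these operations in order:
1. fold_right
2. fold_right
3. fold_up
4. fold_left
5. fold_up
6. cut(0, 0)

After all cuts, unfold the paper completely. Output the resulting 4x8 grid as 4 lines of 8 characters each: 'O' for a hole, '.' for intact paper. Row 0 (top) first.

Op 1 fold_right: fold axis v@4; visible region now rows[0,4) x cols[4,8) = 4x4
Op 2 fold_right: fold axis v@6; visible region now rows[0,4) x cols[6,8) = 4x2
Op 3 fold_up: fold axis h@2; visible region now rows[0,2) x cols[6,8) = 2x2
Op 4 fold_left: fold axis v@7; visible region now rows[0,2) x cols[6,7) = 2x1
Op 5 fold_up: fold axis h@1; visible region now rows[0,1) x cols[6,7) = 1x1
Op 6 cut(0, 0): punch at orig (0,6); cuts so far [(0, 6)]; region rows[0,1) x cols[6,7) = 1x1
Unfold 1 (reflect across h@1): 2 holes -> [(0, 6), (1, 6)]
Unfold 2 (reflect across v@7): 4 holes -> [(0, 6), (0, 7), (1, 6), (1, 7)]
Unfold 3 (reflect across h@2): 8 holes -> [(0, 6), (0, 7), (1, 6), (1, 7), (2, 6), (2, 7), (3, 6), (3, 7)]
Unfold 4 (reflect across v@6): 16 holes -> [(0, 4), (0, 5), (0, 6), (0, 7), (1, 4), (1, 5), (1, 6), (1, 7), (2, 4), (2, 5), (2, 6), (2, 7), (3, 4), (3, 5), (3, 6), (3, 7)]
Unfold 5 (reflect across v@4): 32 holes -> [(0, 0), (0, 1), (0, 2), (0, 3), (0, 4), (0, 5), (0, 6), (0, 7), (1, 0), (1, 1), (1, 2), (1, 3), (1, 4), (1, 5), (1, 6), (1, 7), (2, 0), (2, 1), (2, 2), (2, 3), (2, 4), (2, 5), (2, 6), (2, 7), (3, 0), (3, 1), (3, 2), (3, 3), (3, 4), (3, 5), (3, 6), (3, 7)]

Answer: OOOOOOOO
OOOOOOOO
OOOOOOOO
OOOOOOOO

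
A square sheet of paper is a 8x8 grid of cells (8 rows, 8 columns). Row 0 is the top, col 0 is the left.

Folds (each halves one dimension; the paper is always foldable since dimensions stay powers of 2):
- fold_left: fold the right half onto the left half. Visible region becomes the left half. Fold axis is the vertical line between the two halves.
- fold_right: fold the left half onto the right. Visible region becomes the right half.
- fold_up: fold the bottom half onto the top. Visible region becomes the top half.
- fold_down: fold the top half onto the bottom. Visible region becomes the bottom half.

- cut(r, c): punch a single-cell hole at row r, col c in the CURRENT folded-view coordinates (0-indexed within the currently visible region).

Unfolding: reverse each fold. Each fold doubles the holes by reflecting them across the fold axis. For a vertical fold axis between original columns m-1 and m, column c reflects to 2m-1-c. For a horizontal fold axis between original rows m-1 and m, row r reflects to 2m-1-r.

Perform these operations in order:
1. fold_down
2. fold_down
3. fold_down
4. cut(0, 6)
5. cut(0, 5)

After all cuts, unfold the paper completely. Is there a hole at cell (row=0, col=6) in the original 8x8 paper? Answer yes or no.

Answer: yes

Derivation:
Op 1 fold_down: fold axis h@4; visible region now rows[4,8) x cols[0,8) = 4x8
Op 2 fold_down: fold axis h@6; visible region now rows[6,8) x cols[0,8) = 2x8
Op 3 fold_down: fold axis h@7; visible region now rows[7,8) x cols[0,8) = 1x8
Op 4 cut(0, 6): punch at orig (7,6); cuts so far [(7, 6)]; region rows[7,8) x cols[0,8) = 1x8
Op 5 cut(0, 5): punch at orig (7,5); cuts so far [(7, 5), (7, 6)]; region rows[7,8) x cols[0,8) = 1x8
Unfold 1 (reflect across h@7): 4 holes -> [(6, 5), (6, 6), (7, 5), (7, 6)]
Unfold 2 (reflect across h@6): 8 holes -> [(4, 5), (4, 6), (5, 5), (5, 6), (6, 5), (6, 6), (7, 5), (7, 6)]
Unfold 3 (reflect across h@4): 16 holes -> [(0, 5), (0, 6), (1, 5), (1, 6), (2, 5), (2, 6), (3, 5), (3, 6), (4, 5), (4, 6), (5, 5), (5, 6), (6, 5), (6, 6), (7, 5), (7, 6)]
Holes: [(0, 5), (0, 6), (1, 5), (1, 6), (2, 5), (2, 6), (3, 5), (3, 6), (4, 5), (4, 6), (5, 5), (5, 6), (6, 5), (6, 6), (7, 5), (7, 6)]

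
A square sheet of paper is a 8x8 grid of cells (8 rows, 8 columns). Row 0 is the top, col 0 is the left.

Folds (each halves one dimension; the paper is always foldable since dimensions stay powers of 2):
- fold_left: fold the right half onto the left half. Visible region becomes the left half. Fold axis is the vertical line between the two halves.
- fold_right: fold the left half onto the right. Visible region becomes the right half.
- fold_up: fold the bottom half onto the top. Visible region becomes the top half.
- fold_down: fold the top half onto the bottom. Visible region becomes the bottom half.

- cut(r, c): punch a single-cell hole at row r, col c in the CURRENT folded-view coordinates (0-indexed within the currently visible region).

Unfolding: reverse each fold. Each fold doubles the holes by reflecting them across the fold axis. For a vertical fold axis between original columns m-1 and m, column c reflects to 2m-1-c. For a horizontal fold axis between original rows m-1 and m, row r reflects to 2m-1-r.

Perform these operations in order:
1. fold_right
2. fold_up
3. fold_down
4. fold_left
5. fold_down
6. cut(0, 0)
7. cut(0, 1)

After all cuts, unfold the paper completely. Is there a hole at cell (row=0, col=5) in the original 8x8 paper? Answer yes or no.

Op 1 fold_right: fold axis v@4; visible region now rows[0,8) x cols[4,8) = 8x4
Op 2 fold_up: fold axis h@4; visible region now rows[0,4) x cols[4,8) = 4x4
Op 3 fold_down: fold axis h@2; visible region now rows[2,4) x cols[4,8) = 2x4
Op 4 fold_left: fold axis v@6; visible region now rows[2,4) x cols[4,6) = 2x2
Op 5 fold_down: fold axis h@3; visible region now rows[3,4) x cols[4,6) = 1x2
Op 6 cut(0, 0): punch at orig (3,4); cuts so far [(3, 4)]; region rows[3,4) x cols[4,6) = 1x2
Op 7 cut(0, 1): punch at orig (3,5); cuts so far [(3, 4), (3, 5)]; region rows[3,4) x cols[4,6) = 1x2
Unfold 1 (reflect across h@3): 4 holes -> [(2, 4), (2, 5), (3, 4), (3, 5)]
Unfold 2 (reflect across v@6): 8 holes -> [(2, 4), (2, 5), (2, 6), (2, 7), (3, 4), (3, 5), (3, 6), (3, 7)]
Unfold 3 (reflect across h@2): 16 holes -> [(0, 4), (0, 5), (0, 6), (0, 7), (1, 4), (1, 5), (1, 6), (1, 7), (2, 4), (2, 5), (2, 6), (2, 7), (3, 4), (3, 5), (3, 6), (3, 7)]
Unfold 4 (reflect across h@4): 32 holes -> [(0, 4), (0, 5), (0, 6), (0, 7), (1, 4), (1, 5), (1, 6), (1, 7), (2, 4), (2, 5), (2, 6), (2, 7), (3, 4), (3, 5), (3, 6), (3, 7), (4, 4), (4, 5), (4, 6), (4, 7), (5, 4), (5, 5), (5, 6), (5, 7), (6, 4), (6, 5), (6, 6), (6, 7), (7, 4), (7, 5), (7, 6), (7, 7)]
Unfold 5 (reflect across v@4): 64 holes -> [(0, 0), (0, 1), (0, 2), (0, 3), (0, 4), (0, 5), (0, 6), (0, 7), (1, 0), (1, 1), (1, 2), (1, 3), (1, 4), (1, 5), (1, 6), (1, 7), (2, 0), (2, 1), (2, 2), (2, 3), (2, 4), (2, 5), (2, 6), (2, 7), (3, 0), (3, 1), (3, 2), (3, 3), (3, 4), (3, 5), (3, 6), (3, 7), (4, 0), (4, 1), (4, 2), (4, 3), (4, 4), (4, 5), (4, 6), (4, 7), (5, 0), (5, 1), (5, 2), (5, 3), (5, 4), (5, 5), (5, 6), (5, 7), (6, 0), (6, 1), (6, 2), (6, 3), (6, 4), (6, 5), (6, 6), (6, 7), (7, 0), (7, 1), (7, 2), (7, 3), (7, 4), (7, 5), (7, 6), (7, 7)]
Holes: [(0, 0), (0, 1), (0, 2), (0, 3), (0, 4), (0, 5), (0, 6), (0, 7), (1, 0), (1, 1), (1, 2), (1, 3), (1, 4), (1, 5), (1, 6), (1, 7), (2, 0), (2, 1), (2, 2), (2, 3), (2, 4), (2, 5), (2, 6), (2, 7), (3, 0), (3, 1), (3, 2), (3, 3), (3, 4), (3, 5), (3, 6), (3, 7), (4, 0), (4, 1), (4, 2), (4, 3), (4, 4), (4, 5), (4, 6), (4, 7), (5, 0), (5, 1), (5, 2), (5, 3), (5, 4), (5, 5), (5, 6), (5, 7), (6, 0), (6, 1), (6, 2), (6, 3), (6, 4), (6, 5), (6, 6), (6, 7), (7, 0), (7, 1), (7, 2), (7, 3), (7, 4), (7, 5), (7, 6), (7, 7)]

Answer: yes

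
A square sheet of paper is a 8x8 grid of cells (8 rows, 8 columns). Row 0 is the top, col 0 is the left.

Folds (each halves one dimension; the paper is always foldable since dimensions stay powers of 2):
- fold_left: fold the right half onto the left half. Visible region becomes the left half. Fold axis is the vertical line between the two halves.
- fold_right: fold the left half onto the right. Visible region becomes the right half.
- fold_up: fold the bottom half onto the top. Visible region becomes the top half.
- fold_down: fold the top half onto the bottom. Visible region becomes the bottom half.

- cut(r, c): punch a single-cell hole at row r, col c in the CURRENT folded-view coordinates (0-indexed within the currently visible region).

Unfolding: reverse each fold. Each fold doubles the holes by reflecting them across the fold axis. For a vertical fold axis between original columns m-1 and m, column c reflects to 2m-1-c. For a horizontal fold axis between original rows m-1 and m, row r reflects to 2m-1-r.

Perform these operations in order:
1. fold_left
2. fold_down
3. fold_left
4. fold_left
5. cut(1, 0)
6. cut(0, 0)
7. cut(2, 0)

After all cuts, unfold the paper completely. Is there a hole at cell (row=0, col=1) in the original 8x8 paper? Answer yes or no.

Op 1 fold_left: fold axis v@4; visible region now rows[0,8) x cols[0,4) = 8x4
Op 2 fold_down: fold axis h@4; visible region now rows[4,8) x cols[0,4) = 4x4
Op 3 fold_left: fold axis v@2; visible region now rows[4,8) x cols[0,2) = 4x2
Op 4 fold_left: fold axis v@1; visible region now rows[4,8) x cols[0,1) = 4x1
Op 5 cut(1, 0): punch at orig (5,0); cuts so far [(5, 0)]; region rows[4,8) x cols[0,1) = 4x1
Op 6 cut(0, 0): punch at orig (4,0); cuts so far [(4, 0), (5, 0)]; region rows[4,8) x cols[0,1) = 4x1
Op 7 cut(2, 0): punch at orig (6,0); cuts so far [(4, 0), (5, 0), (6, 0)]; region rows[4,8) x cols[0,1) = 4x1
Unfold 1 (reflect across v@1): 6 holes -> [(4, 0), (4, 1), (5, 0), (5, 1), (6, 0), (6, 1)]
Unfold 2 (reflect across v@2): 12 holes -> [(4, 0), (4, 1), (4, 2), (4, 3), (5, 0), (5, 1), (5, 2), (5, 3), (6, 0), (6, 1), (6, 2), (6, 3)]
Unfold 3 (reflect across h@4): 24 holes -> [(1, 0), (1, 1), (1, 2), (1, 3), (2, 0), (2, 1), (2, 2), (2, 3), (3, 0), (3, 1), (3, 2), (3, 3), (4, 0), (4, 1), (4, 2), (4, 3), (5, 0), (5, 1), (5, 2), (5, 3), (6, 0), (6, 1), (6, 2), (6, 3)]
Unfold 4 (reflect across v@4): 48 holes -> [(1, 0), (1, 1), (1, 2), (1, 3), (1, 4), (1, 5), (1, 6), (1, 7), (2, 0), (2, 1), (2, 2), (2, 3), (2, 4), (2, 5), (2, 6), (2, 7), (3, 0), (3, 1), (3, 2), (3, 3), (3, 4), (3, 5), (3, 6), (3, 7), (4, 0), (4, 1), (4, 2), (4, 3), (4, 4), (4, 5), (4, 6), (4, 7), (5, 0), (5, 1), (5, 2), (5, 3), (5, 4), (5, 5), (5, 6), (5, 7), (6, 0), (6, 1), (6, 2), (6, 3), (6, 4), (6, 5), (6, 6), (6, 7)]
Holes: [(1, 0), (1, 1), (1, 2), (1, 3), (1, 4), (1, 5), (1, 6), (1, 7), (2, 0), (2, 1), (2, 2), (2, 3), (2, 4), (2, 5), (2, 6), (2, 7), (3, 0), (3, 1), (3, 2), (3, 3), (3, 4), (3, 5), (3, 6), (3, 7), (4, 0), (4, 1), (4, 2), (4, 3), (4, 4), (4, 5), (4, 6), (4, 7), (5, 0), (5, 1), (5, 2), (5, 3), (5, 4), (5, 5), (5, 6), (5, 7), (6, 0), (6, 1), (6, 2), (6, 3), (6, 4), (6, 5), (6, 6), (6, 7)]

Answer: no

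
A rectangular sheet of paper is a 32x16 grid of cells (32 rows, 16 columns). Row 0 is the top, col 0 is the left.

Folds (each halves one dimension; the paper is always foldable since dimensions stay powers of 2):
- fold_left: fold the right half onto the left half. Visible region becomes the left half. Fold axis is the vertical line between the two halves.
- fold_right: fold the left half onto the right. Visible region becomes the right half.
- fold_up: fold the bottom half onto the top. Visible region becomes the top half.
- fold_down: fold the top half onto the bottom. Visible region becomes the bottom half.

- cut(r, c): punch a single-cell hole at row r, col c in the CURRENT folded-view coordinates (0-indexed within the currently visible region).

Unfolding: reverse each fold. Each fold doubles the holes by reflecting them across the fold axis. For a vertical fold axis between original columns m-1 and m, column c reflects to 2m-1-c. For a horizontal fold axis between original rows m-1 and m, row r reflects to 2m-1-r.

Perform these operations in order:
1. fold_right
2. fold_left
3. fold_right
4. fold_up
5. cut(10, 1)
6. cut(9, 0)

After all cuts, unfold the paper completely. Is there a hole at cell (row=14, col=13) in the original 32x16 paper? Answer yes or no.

Op 1 fold_right: fold axis v@8; visible region now rows[0,32) x cols[8,16) = 32x8
Op 2 fold_left: fold axis v@12; visible region now rows[0,32) x cols[8,12) = 32x4
Op 3 fold_right: fold axis v@10; visible region now rows[0,32) x cols[10,12) = 32x2
Op 4 fold_up: fold axis h@16; visible region now rows[0,16) x cols[10,12) = 16x2
Op 5 cut(10, 1): punch at orig (10,11); cuts so far [(10, 11)]; region rows[0,16) x cols[10,12) = 16x2
Op 6 cut(9, 0): punch at orig (9,10); cuts so far [(9, 10), (10, 11)]; region rows[0,16) x cols[10,12) = 16x2
Unfold 1 (reflect across h@16): 4 holes -> [(9, 10), (10, 11), (21, 11), (22, 10)]
Unfold 2 (reflect across v@10): 8 holes -> [(9, 9), (9, 10), (10, 8), (10, 11), (21, 8), (21, 11), (22, 9), (22, 10)]
Unfold 3 (reflect across v@12): 16 holes -> [(9, 9), (9, 10), (9, 13), (9, 14), (10, 8), (10, 11), (10, 12), (10, 15), (21, 8), (21, 11), (21, 12), (21, 15), (22, 9), (22, 10), (22, 13), (22, 14)]
Unfold 4 (reflect across v@8): 32 holes -> [(9, 1), (9, 2), (9, 5), (9, 6), (9, 9), (9, 10), (9, 13), (9, 14), (10, 0), (10, 3), (10, 4), (10, 7), (10, 8), (10, 11), (10, 12), (10, 15), (21, 0), (21, 3), (21, 4), (21, 7), (21, 8), (21, 11), (21, 12), (21, 15), (22, 1), (22, 2), (22, 5), (22, 6), (22, 9), (22, 10), (22, 13), (22, 14)]
Holes: [(9, 1), (9, 2), (9, 5), (9, 6), (9, 9), (9, 10), (9, 13), (9, 14), (10, 0), (10, 3), (10, 4), (10, 7), (10, 8), (10, 11), (10, 12), (10, 15), (21, 0), (21, 3), (21, 4), (21, 7), (21, 8), (21, 11), (21, 12), (21, 15), (22, 1), (22, 2), (22, 5), (22, 6), (22, 9), (22, 10), (22, 13), (22, 14)]

Answer: no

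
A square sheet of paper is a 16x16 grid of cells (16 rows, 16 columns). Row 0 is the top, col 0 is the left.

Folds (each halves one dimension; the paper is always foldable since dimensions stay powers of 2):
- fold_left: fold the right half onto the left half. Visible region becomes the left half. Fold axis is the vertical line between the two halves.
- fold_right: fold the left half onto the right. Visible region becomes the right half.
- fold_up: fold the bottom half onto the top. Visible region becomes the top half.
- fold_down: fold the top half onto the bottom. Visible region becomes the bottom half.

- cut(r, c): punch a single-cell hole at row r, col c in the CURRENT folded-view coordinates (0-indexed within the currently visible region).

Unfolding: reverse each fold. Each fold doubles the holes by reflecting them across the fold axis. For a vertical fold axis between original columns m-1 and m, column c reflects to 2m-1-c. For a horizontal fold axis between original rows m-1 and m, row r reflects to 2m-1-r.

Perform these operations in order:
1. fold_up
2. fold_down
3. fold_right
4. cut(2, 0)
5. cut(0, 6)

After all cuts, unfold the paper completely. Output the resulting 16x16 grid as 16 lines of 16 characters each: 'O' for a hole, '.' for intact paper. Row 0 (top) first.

Op 1 fold_up: fold axis h@8; visible region now rows[0,8) x cols[0,16) = 8x16
Op 2 fold_down: fold axis h@4; visible region now rows[4,8) x cols[0,16) = 4x16
Op 3 fold_right: fold axis v@8; visible region now rows[4,8) x cols[8,16) = 4x8
Op 4 cut(2, 0): punch at orig (6,8); cuts so far [(6, 8)]; region rows[4,8) x cols[8,16) = 4x8
Op 5 cut(0, 6): punch at orig (4,14); cuts so far [(4, 14), (6, 8)]; region rows[4,8) x cols[8,16) = 4x8
Unfold 1 (reflect across v@8): 4 holes -> [(4, 1), (4, 14), (6, 7), (6, 8)]
Unfold 2 (reflect across h@4): 8 holes -> [(1, 7), (1, 8), (3, 1), (3, 14), (4, 1), (4, 14), (6, 7), (6, 8)]
Unfold 3 (reflect across h@8): 16 holes -> [(1, 7), (1, 8), (3, 1), (3, 14), (4, 1), (4, 14), (6, 7), (6, 8), (9, 7), (9, 8), (11, 1), (11, 14), (12, 1), (12, 14), (14, 7), (14, 8)]

Answer: ................
.......OO.......
................
.O............O.
.O............O.
................
.......OO.......
................
................
.......OO.......
................
.O............O.
.O............O.
................
.......OO.......
................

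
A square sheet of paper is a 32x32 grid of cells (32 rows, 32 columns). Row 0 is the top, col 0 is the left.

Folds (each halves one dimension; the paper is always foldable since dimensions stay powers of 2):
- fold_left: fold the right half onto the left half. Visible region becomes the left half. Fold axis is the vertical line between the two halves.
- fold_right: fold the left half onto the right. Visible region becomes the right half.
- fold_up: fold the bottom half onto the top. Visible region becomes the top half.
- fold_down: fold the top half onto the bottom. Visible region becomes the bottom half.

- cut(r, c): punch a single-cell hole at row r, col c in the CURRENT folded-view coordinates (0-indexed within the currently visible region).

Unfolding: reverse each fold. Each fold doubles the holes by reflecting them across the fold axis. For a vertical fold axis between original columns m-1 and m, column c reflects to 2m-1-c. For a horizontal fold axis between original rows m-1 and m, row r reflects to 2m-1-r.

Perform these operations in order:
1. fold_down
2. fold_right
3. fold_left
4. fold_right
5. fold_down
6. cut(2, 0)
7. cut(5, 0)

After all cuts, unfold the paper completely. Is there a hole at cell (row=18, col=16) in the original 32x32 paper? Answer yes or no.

Answer: no

Derivation:
Op 1 fold_down: fold axis h@16; visible region now rows[16,32) x cols[0,32) = 16x32
Op 2 fold_right: fold axis v@16; visible region now rows[16,32) x cols[16,32) = 16x16
Op 3 fold_left: fold axis v@24; visible region now rows[16,32) x cols[16,24) = 16x8
Op 4 fold_right: fold axis v@20; visible region now rows[16,32) x cols[20,24) = 16x4
Op 5 fold_down: fold axis h@24; visible region now rows[24,32) x cols[20,24) = 8x4
Op 6 cut(2, 0): punch at orig (26,20); cuts so far [(26, 20)]; region rows[24,32) x cols[20,24) = 8x4
Op 7 cut(5, 0): punch at orig (29,20); cuts so far [(26, 20), (29, 20)]; region rows[24,32) x cols[20,24) = 8x4
Unfold 1 (reflect across h@24): 4 holes -> [(18, 20), (21, 20), (26, 20), (29, 20)]
Unfold 2 (reflect across v@20): 8 holes -> [(18, 19), (18, 20), (21, 19), (21, 20), (26, 19), (26, 20), (29, 19), (29, 20)]
Unfold 3 (reflect across v@24): 16 holes -> [(18, 19), (18, 20), (18, 27), (18, 28), (21, 19), (21, 20), (21, 27), (21, 28), (26, 19), (26, 20), (26, 27), (26, 28), (29, 19), (29, 20), (29, 27), (29, 28)]
Unfold 4 (reflect across v@16): 32 holes -> [(18, 3), (18, 4), (18, 11), (18, 12), (18, 19), (18, 20), (18, 27), (18, 28), (21, 3), (21, 4), (21, 11), (21, 12), (21, 19), (21, 20), (21, 27), (21, 28), (26, 3), (26, 4), (26, 11), (26, 12), (26, 19), (26, 20), (26, 27), (26, 28), (29, 3), (29, 4), (29, 11), (29, 12), (29, 19), (29, 20), (29, 27), (29, 28)]
Unfold 5 (reflect across h@16): 64 holes -> [(2, 3), (2, 4), (2, 11), (2, 12), (2, 19), (2, 20), (2, 27), (2, 28), (5, 3), (5, 4), (5, 11), (5, 12), (5, 19), (5, 20), (5, 27), (5, 28), (10, 3), (10, 4), (10, 11), (10, 12), (10, 19), (10, 20), (10, 27), (10, 28), (13, 3), (13, 4), (13, 11), (13, 12), (13, 19), (13, 20), (13, 27), (13, 28), (18, 3), (18, 4), (18, 11), (18, 12), (18, 19), (18, 20), (18, 27), (18, 28), (21, 3), (21, 4), (21, 11), (21, 12), (21, 19), (21, 20), (21, 27), (21, 28), (26, 3), (26, 4), (26, 11), (26, 12), (26, 19), (26, 20), (26, 27), (26, 28), (29, 3), (29, 4), (29, 11), (29, 12), (29, 19), (29, 20), (29, 27), (29, 28)]
Holes: [(2, 3), (2, 4), (2, 11), (2, 12), (2, 19), (2, 20), (2, 27), (2, 28), (5, 3), (5, 4), (5, 11), (5, 12), (5, 19), (5, 20), (5, 27), (5, 28), (10, 3), (10, 4), (10, 11), (10, 12), (10, 19), (10, 20), (10, 27), (10, 28), (13, 3), (13, 4), (13, 11), (13, 12), (13, 19), (13, 20), (13, 27), (13, 28), (18, 3), (18, 4), (18, 11), (18, 12), (18, 19), (18, 20), (18, 27), (18, 28), (21, 3), (21, 4), (21, 11), (21, 12), (21, 19), (21, 20), (21, 27), (21, 28), (26, 3), (26, 4), (26, 11), (26, 12), (26, 19), (26, 20), (26, 27), (26, 28), (29, 3), (29, 4), (29, 11), (29, 12), (29, 19), (29, 20), (29, 27), (29, 28)]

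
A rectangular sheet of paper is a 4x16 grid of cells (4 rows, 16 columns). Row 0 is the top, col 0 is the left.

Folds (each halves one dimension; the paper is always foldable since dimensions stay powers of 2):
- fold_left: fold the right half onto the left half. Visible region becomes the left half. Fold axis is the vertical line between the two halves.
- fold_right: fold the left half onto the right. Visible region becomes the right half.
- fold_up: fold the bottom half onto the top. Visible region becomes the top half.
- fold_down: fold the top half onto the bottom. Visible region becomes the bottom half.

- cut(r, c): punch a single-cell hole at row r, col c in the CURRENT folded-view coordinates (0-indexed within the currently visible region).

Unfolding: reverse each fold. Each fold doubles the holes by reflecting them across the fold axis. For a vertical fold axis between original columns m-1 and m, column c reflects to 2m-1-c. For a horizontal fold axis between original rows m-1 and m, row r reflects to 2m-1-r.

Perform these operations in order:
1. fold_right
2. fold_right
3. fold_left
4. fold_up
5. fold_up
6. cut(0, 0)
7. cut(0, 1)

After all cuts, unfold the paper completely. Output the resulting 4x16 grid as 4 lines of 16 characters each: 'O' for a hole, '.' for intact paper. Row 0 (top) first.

Op 1 fold_right: fold axis v@8; visible region now rows[0,4) x cols[8,16) = 4x8
Op 2 fold_right: fold axis v@12; visible region now rows[0,4) x cols[12,16) = 4x4
Op 3 fold_left: fold axis v@14; visible region now rows[0,4) x cols[12,14) = 4x2
Op 4 fold_up: fold axis h@2; visible region now rows[0,2) x cols[12,14) = 2x2
Op 5 fold_up: fold axis h@1; visible region now rows[0,1) x cols[12,14) = 1x2
Op 6 cut(0, 0): punch at orig (0,12); cuts so far [(0, 12)]; region rows[0,1) x cols[12,14) = 1x2
Op 7 cut(0, 1): punch at orig (0,13); cuts so far [(0, 12), (0, 13)]; region rows[0,1) x cols[12,14) = 1x2
Unfold 1 (reflect across h@1): 4 holes -> [(0, 12), (0, 13), (1, 12), (1, 13)]
Unfold 2 (reflect across h@2): 8 holes -> [(0, 12), (0, 13), (1, 12), (1, 13), (2, 12), (2, 13), (3, 12), (3, 13)]
Unfold 3 (reflect across v@14): 16 holes -> [(0, 12), (0, 13), (0, 14), (0, 15), (1, 12), (1, 13), (1, 14), (1, 15), (2, 12), (2, 13), (2, 14), (2, 15), (3, 12), (3, 13), (3, 14), (3, 15)]
Unfold 4 (reflect across v@12): 32 holes -> [(0, 8), (0, 9), (0, 10), (0, 11), (0, 12), (0, 13), (0, 14), (0, 15), (1, 8), (1, 9), (1, 10), (1, 11), (1, 12), (1, 13), (1, 14), (1, 15), (2, 8), (2, 9), (2, 10), (2, 11), (2, 12), (2, 13), (2, 14), (2, 15), (3, 8), (3, 9), (3, 10), (3, 11), (3, 12), (3, 13), (3, 14), (3, 15)]
Unfold 5 (reflect across v@8): 64 holes -> [(0, 0), (0, 1), (0, 2), (0, 3), (0, 4), (0, 5), (0, 6), (0, 7), (0, 8), (0, 9), (0, 10), (0, 11), (0, 12), (0, 13), (0, 14), (0, 15), (1, 0), (1, 1), (1, 2), (1, 3), (1, 4), (1, 5), (1, 6), (1, 7), (1, 8), (1, 9), (1, 10), (1, 11), (1, 12), (1, 13), (1, 14), (1, 15), (2, 0), (2, 1), (2, 2), (2, 3), (2, 4), (2, 5), (2, 6), (2, 7), (2, 8), (2, 9), (2, 10), (2, 11), (2, 12), (2, 13), (2, 14), (2, 15), (3, 0), (3, 1), (3, 2), (3, 3), (3, 4), (3, 5), (3, 6), (3, 7), (3, 8), (3, 9), (3, 10), (3, 11), (3, 12), (3, 13), (3, 14), (3, 15)]

Answer: OOOOOOOOOOOOOOOO
OOOOOOOOOOOOOOOO
OOOOOOOOOOOOOOOO
OOOOOOOOOOOOOOOO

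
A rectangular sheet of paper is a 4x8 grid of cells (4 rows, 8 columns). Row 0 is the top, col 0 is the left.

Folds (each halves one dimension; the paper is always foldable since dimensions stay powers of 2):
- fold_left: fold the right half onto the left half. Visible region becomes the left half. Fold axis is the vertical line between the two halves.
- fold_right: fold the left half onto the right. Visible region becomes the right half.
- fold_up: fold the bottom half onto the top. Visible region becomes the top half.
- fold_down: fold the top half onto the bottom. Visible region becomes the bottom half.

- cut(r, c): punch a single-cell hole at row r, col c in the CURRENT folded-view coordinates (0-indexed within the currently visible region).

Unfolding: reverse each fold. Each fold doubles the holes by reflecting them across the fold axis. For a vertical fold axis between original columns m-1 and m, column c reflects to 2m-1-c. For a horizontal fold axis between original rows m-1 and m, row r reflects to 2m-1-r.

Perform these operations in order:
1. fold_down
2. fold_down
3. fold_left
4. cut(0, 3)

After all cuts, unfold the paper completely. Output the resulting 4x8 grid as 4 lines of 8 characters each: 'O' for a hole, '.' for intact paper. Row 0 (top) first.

Answer: ...OO...
...OO...
...OO...
...OO...

Derivation:
Op 1 fold_down: fold axis h@2; visible region now rows[2,4) x cols[0,8) = 2x8
Op 2 fold_down: fold axis h@3; visible region now rows[3,4) x cols[0,8) = 1x8
Op 3 fold_left: fold axis v@4; visible region now rows[3,4) x cols[0,4) = 1x4
Op 4 cut(0, 3): punch at orig (3,3); cuts so far [(3, 3)]; region rows[3,4) x cols[0,4) = 1x4
Unfold 1 (reflect across v@4): 2 holes -> [(3, 3), (3, 4)]
Unfold 2 (reflect across h@3): 4 holes -> [(2, 3), (2, 4), (3, 3), (3, 4)]
Unfold 3 (reflect across h@2): 8 holes -> [(0, 3), (0, 4), (1, 3), (1, 4), (2, 3), (2, 4), (3, 3), (3, 4)]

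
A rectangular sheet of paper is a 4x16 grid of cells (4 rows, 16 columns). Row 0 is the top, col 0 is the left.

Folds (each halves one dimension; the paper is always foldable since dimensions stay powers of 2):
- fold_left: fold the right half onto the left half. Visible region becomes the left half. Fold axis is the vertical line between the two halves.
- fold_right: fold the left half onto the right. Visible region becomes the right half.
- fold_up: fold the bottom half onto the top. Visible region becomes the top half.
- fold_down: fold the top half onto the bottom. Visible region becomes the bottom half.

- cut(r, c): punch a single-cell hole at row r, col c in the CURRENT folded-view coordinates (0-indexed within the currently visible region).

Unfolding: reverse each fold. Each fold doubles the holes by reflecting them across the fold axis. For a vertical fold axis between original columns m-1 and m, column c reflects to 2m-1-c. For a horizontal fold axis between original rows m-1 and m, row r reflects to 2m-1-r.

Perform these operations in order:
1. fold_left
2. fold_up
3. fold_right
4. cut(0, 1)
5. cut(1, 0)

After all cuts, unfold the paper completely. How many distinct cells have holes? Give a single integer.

Answer: 16

Derivation:
Op 1 fold_left: fold axis v@8; visible region now rows[0,4) x cols[0,8) = 4x8
Op 2 fold_up: fold axis h@2; visible region now rows[0,2) x cols[0,8) = 2x8
Op 3 fold_right: fold axis v@4; visible region now rows[0,2) x cols[4,8) = 2x4
Op 4 cut(0, 1): punch at orig (0,5); cuts so far [(0, 5)]; region rows[0,2) x cols[4,8) = 2x4
Op 5 cut(1, 0): punch at orig (1,4); cuts so far [(0, 5), (1, 4)]; region rows[0,2) x cols[4,8) = 2x4
Unfold 1 (reflect across v@4): 4 holes -> [(0, 2), (0, 5), (1, 3), (1, 4)]
Unfold 2 (reflect across h@2): 8 holes -> [(0, 2), (0, 5), (1, 3), (1, 4), (2, 3), (2, 4), (3, 2), (3, 5)]
Unfold 3 (reflect across v@8): 16 holes -> [(0, 2), (0, 5), (0, 10), (0, 13), (1, 3), (1, 4), (1, 11), (1, 12), (2, 3), (2, 4), (2, 11), (2, 12), (3, 2), (3, 5), (3, 10), (3, 13)]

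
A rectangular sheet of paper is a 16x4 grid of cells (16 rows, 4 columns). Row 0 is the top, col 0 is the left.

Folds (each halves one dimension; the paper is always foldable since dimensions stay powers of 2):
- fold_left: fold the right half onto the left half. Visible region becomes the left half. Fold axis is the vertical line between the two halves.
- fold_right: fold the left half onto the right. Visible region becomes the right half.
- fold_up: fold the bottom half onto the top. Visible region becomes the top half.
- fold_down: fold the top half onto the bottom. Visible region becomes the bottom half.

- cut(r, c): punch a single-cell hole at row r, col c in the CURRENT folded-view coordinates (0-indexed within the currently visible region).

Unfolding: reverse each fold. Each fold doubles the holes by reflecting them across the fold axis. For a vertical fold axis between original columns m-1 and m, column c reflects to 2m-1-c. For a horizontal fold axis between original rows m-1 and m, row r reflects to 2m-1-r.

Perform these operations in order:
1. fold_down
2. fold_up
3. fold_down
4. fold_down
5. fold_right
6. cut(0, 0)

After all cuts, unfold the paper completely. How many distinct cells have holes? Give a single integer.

Answer: 32

Derivation:
Op 1 fold_down: fold axis h@8; visible region now rows[8,16) x cols[0,4) = 8x4
Op 2 fold_up: fold axis h@12; visible region now rows[8,12) x cols[0,4) = 4x4
Op 3 fold_down: fold axis h@10; visible region now rows[10,12) x cols[0,4) = 2x4
Op 4 fold_down: fold axis h@11; visible region now rows[11,12) x cols[0,4) = 1x4
Op 5 fold_right: fold axis v@2; visible region now rows[11,12) x cols[2,4) = 1x2
Op 6 cut(0, 0): punch at orig (11,2); cuts so far [(11, 2)]; region rows[11,12) x cols[2,4) = 1x2
Unfold 1 (reflect across v@2): 2 holes -> [(11, 1), (11, 2)]
Unfold 2 (reflect across h@11): 4 holes -> [(10, 1), (10, 2), (11, 1), (11, 2)]
Unfold 3 (reflect across h@10): 8 holes -> [(8, 1), (8, 2), (9, 1), (9, 2), (10, 1), (10, 2), (11, 1), (11, 2)]
Unfold 4 (reflect across h@12): 16 holes -> [(8, 1), (8, 2), (9, 1), (9, 2), (10, 1), (10, 2), (11, 1), (11, 2), (12, 1), (12, 2), (13, 1), (13, 2), (14, 1), (14, 2), (15, 1), (15, 2)]
Unfold 5 (reflect across h@8): 32 holes -> [(0, 1), (0, 2), (1, 1), (1, 2), (2, 1), (2, 2), (3, 1), (3, 2), (4, 1), (4, 2), (5, 1), (5, 2), (6, 1), (6, 2), (7, 1), (7, 2), (8, 1), (8, 2), (9, 1), (9, 2), (10, 1), (10, 2), (11, 1), (11, 2), (12, 1), (12, 2), (13, 1), (13, 2), (14, 1), (14, 2), (15, 1), (15, 2)]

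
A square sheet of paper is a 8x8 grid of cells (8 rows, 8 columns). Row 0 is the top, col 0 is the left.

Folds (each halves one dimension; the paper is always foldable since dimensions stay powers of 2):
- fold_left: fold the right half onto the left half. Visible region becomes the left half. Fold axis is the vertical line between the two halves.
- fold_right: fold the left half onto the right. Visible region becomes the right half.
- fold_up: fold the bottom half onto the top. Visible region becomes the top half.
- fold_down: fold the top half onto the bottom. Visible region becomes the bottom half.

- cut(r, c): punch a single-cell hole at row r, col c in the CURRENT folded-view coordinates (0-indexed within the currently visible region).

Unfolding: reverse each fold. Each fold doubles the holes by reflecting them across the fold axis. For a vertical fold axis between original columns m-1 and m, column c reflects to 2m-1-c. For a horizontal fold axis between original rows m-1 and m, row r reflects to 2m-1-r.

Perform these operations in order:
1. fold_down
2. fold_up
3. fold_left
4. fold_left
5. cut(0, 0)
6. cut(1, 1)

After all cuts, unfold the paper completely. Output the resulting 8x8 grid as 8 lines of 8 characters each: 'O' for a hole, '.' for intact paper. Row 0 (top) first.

Op 1 fold_down: fold axis h@4; visible region now rows[4,8) x cols[0,8) = 4x8
Op 2 fold_up: fold axis h@6; visible region now rows[4,6) x cols[0,8) = 2x8
Op 3 fold_left: fold axis v@4; visible region now rows[4,6) x cols[0,4) = 2x4
Op 4 fold_left: fold axis v@2; visible region now rows[4,6) x cols[0,2) = 2x2
Op 5 cut(0, 0): punch at orig (4,0); cuts so far [(4, 0)]; region rows[4,6) x cols[0,2) = 2x2
Op 6 cut(1, 1): punch at orig (5,1); cuts so far [(4, 0), (5, 1)]; region rows[4,6) x cols[0,2) = 2x2
Unfold 1 (reflect across v@2): 4 holes -> [(4, 0), (4, 3), (5, 1), (5, 2)]
Unfold 2 (reflect across v@4): 8 holes -> [(4, 0), (4, 3), (4, 4), (4, 7), (5, 1), (5, 2), (5, 5), (5, 6)]
Unfold 3 (reflect across h@6): 16 holes -> [(4, 0), (4, 3), (4, 4), (4, 7), (5, 1), (5, 2), (5, 5), (5, 6), (6, 1), (6, 2), (6, 5), (6, 6), (7, 0), (7, 3), (7, 4), (7, 7)]
Unfold 4 (reflect across h@4): 32 holes -> [(0, 0), (0, 3), (0, 4), (0, 7), (1, 1), (1, 2), (1, 5), (1, 6), (2, 1), (2, 2), (2, 5), (2, 6), (3, 0), (3, 3), (3, 4), (3, 7), (4, 0), (4, 3), (4, 4), (4, 7), (5, 1), (5, 2), (5, 5), (5, 6), (6, 1), (6, 2), (6, 5), (6, 6), (7, 0), (7, 3), (7, 4), (7, 7)]

Answer: O..OO..O
.OO..OO.
.OO..OO.
O..OO..O
O..OO..O
.OO..OO.
.OO..OO.
O..OO..O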